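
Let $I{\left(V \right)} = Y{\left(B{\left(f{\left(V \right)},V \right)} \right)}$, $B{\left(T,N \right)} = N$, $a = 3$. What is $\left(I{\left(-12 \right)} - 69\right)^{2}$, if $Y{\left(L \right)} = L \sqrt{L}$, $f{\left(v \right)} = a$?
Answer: $3033 + 3312 i \sqrt{3} \approx 3033.0 + 5736.6 i$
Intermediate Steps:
$f{\left(v \right)} = 3$
$Y{\left(L \right)} = L^{\frac{3}{2}}$
$I{\left(V \right)} = V^{\frac{3}{2}}$
$\left(I{\left(-12 \right)} - 69\right)^{2} = \left(\left(-12\right)^{\frac{3}{2}} - 69\right)^{2} = \left(- 24 i \sqrt{3} - 69\right)^{2} = \left(-69 - 24 i \sqrt{3}\right)^{2}$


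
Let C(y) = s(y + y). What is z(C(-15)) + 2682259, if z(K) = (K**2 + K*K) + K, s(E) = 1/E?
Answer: 603508268/225 ≈ 2.6823e+6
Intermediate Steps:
C(y) = 1/(2*y) (C(y) = 1/(y + y) = 1/(2*y))
z(K) = K + 2*K**2 (z(K) = (K**2 + K**2) + K = 2*K**2 + K = K + 2*K**2)
z(C(-15)) + 2682259 = ((1/2)/(-15))*(1 + 2*((1/2)/(-15))) + 2682259 = ((1/2)*(-1/15))*(1 + 2*((1/2)*(-1/15))) + 2682259 = -(1 + 2*(-1/30))/30 + 2682259 = -(1 - 1/15)/30 + 2682259 = -1/30*14/15 + 2682259 = -7/225 + 2682259 = 603508268/225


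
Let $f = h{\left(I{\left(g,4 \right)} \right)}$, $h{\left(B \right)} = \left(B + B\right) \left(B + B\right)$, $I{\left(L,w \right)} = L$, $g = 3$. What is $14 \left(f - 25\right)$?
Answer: $154$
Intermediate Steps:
$h{\left(B \right)} = 4 B^{2}$ ($h{\left(B \right)} = 2 B 2 B = 4 B^{2}$)
$f = 36$ ($f = 4 \cdot 3^{2} = 4 \cdot 9 = 36$)
$14 \left(f - 25\right) = 14 \left(36 - 25\right) = 14 \cdot 11 = 154$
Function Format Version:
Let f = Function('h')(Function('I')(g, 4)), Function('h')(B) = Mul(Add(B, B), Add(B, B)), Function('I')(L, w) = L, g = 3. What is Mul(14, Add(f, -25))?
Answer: 154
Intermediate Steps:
Function('h')(B) = Mul(4, Pow(B, 2)) (Function('h')(B) = Mul(Mul(2, B), Mul(2, B)) = Mul(4, Pow(B, 2)))
f = 36 (f = Mul(4, Pow(3, 2)) = Mul(4, 9) = 36)
Mul(14, Add(f, -25)) = Mul(14, Add(36, -25)) = Mul(14, 11) = 154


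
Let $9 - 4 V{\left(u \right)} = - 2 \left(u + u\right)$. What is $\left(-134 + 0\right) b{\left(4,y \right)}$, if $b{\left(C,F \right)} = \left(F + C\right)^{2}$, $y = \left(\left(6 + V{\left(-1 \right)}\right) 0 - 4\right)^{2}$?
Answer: $-53600$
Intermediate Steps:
$V{\left(u \right)} = \frac{9}{4} + u$ ($V{\left(u \right)} = \frac{9}{4} - \frac{\left(-2\right) \left(u + u\right)}{4} = \frac{9}{4} - \frac{\left(-2\right) 2 u}{4} = \frac{9}{4} - \frac{\left(-4\right) u}{4} = \frac{9}{4} + u$)
$y = 16$ ($y = \left(\left(6 + \left(\frac{9}{4} - 1\right)\right) 0 - 4\right)^{2} = \left(\left(6 + \frac{5}{4}\right) 0 - 4\right)^{2} = \left(\frac{29}{4} \cdot 0 - 4\right)^{2} = \left(0 - 4\right)^{2} = \left(-4\right)^{2} = 16$)
$b{\left(C,F \right)} = \left(C + F\right)^{2}$
$\left(-134 + 0\right) b{\left(4,y \right)} = \left(-134 + 0\right) \left(4 + 16\right)^{2} = - 134 \cdot 20^{2} = \left(-134\right) 400 = -53600$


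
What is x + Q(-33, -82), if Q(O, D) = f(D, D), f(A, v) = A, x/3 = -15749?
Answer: -47329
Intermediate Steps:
x = -47247 (x = 3*(-15749) = -47247)
Q(O, D) = D
x + Q(-33, -82) = -47247 - 82 = -47329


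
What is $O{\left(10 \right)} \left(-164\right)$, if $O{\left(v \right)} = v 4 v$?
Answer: $-65600$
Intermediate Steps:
$O{\left(v \right)} = 4 v^{2}$ ($O{\left(v \right)} = 4 v v = 4 v^{2}$)
$O{\left(10 \right)} \left(-164\right) = 4 \cdot 10^{2} \left(-164\right) = 4 \cdot 100 \left(-164\right) = 400 \left(-164\right) = -65600$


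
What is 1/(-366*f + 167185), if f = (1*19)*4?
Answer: 1/139369 ≈ 7.1752e-6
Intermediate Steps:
f = 76 (f = 19*4 = 76)
1/(-366*f + 167185) = 1/(-366*76 + 167185) = 1/(-27816 + 167185) = 1/139369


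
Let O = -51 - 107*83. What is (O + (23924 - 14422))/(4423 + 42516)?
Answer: 570/46939 ≈ 0.012143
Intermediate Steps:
O = -8932 (O = -51 - 8881 = -8932)
(O + (23924 - 14422))/(4423 + 42516) = (-8932 + (23924 - 14422))/(4423 + 42516) = (-8932 + 9502)/46939 = 570*(1/46939) = 570/46939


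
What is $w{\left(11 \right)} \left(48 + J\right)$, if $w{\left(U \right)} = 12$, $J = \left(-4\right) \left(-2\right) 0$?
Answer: $576$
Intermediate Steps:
$J = 0$ ($J = 8 \cdot 0 = 0$)
$w{\left(11 \right)} \left(48 + J\right) = 12 \left(48 + 0\right) = 12 \cdot 48 = 576$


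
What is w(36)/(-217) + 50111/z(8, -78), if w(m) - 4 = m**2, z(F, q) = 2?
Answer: 10871487/434 ≈ 25050.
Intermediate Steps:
w(m) = 4 + m**2
w(36)/(-217) + 50111/z(8, -78) = (4 + 36**2)/(-217) + 50111/2 = (4 + 1296)*(-1/217) + 50111*(1/2) = 1300*(-1/217) + 50111/2 = -1300/217 + 50111/2 = 10871487/434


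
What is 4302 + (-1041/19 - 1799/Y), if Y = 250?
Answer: 20140069/4750 ≈ 4240.0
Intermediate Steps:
4302 + (-1041/19 - 1799/Y) = 4302 + (-1041/19 - 1799/250) = 4302 - 294431/4750 = 20140069/4750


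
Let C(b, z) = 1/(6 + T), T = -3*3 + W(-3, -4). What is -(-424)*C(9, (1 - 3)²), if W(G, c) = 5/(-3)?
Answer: -636/7 ≈ -90.857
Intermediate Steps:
W(G, c) = -5/3 (W(G, c) = 5*(-⅓) = -5/3)
T = -32/3 (T = -3*3 - 5/3 = -9 - 5/3 = -32/3 ≈ -10.667)
C(b, z) = -3/14 (C(b, z) = 1/(6 - 32/3) = 1/(-14/3) = -3/14)
-(-424)*C(9, (1 - 3)²) = -(-424)*(-3)/14 = -1*636/7 = -636/7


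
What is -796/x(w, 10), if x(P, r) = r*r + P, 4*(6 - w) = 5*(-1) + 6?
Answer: -3184/423 ≈ -7.5272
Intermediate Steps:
w = 23/4 (w = 6 - (5*(-1) + 6)/4 = 6 - (-5 + 6)/4 = 6 - ¼*1 = 6 - ¼ = 23/4 ≈ 5.7500)
x(P, r) = P + r² (x(P, r) = r² + P = P + r²)
-796/x(w, 10) = -796/(23/4 + 10²) = -796/(23/4 + 100) = -796/423/4 = -796*4/423 = -3184/423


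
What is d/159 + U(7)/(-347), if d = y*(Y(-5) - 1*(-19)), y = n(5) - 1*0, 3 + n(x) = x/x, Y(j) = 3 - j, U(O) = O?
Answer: -6617/18391 ≈ -0.35980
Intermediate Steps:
n(x) = -2 (n(x) = -3 + x/x = -3 + 1 = -2)
y = -2 (y = -2 - 1*0 = -2 + 0 = -2)
d = -54 (d = -2*((3 - 1*(-5)) - 1*(-19)) = -2*((3 + 5) + 19) = -2*(8 + 19) = -2*27 = -54)
d/159 + U(7)/(-347) = -54/159 + 7/(-347) = -54*1/159 + 7*(-1/347) = -18/53 - 7/347 = -6617/18391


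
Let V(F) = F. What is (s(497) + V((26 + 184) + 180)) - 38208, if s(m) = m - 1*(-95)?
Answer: -37226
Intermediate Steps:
s(m) = 95 + m (s(m) = m + 95 = 95 + m)
(s(497) + V((26 + 184) + 180)) - 38208 = ((95 + 497) + ((26 + 184) + 180)) - 38208 = (592 + (210 + 180)) - 38208 = (592 + 390) - 38208 = 982 - 38208 = -37226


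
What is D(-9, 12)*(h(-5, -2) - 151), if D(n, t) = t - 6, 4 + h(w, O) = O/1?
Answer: -942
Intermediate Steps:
h(w, O) = -4 + O (h(w, O) = -4 + O/1 = -4 + O*1 = -4 + O)
D(n, t) = -6 + t
D(-9, 12)*(h(-5, -2) - 151) = (-6 + 12)*((-4 - 2) - 151) = 6*(-6 - 151) = 6*(-157) = -942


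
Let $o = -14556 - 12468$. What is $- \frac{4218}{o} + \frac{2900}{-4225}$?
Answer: $- \frac{403657}{761176} \approx -0.53031$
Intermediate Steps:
$o = -27024$
$- \frac{4218}{o} + \frac{2900}{-4225} = - \frac{4218}{-27024} + \frac{2900}{-4225} = \left(-4218\right) \left(- \frac{1}{27024}\right) + 2900 \left(- \frac{1}{4225}\right) = \frac{703}{4504} - \frac{116}{169} = - \frac{403657}{761176}$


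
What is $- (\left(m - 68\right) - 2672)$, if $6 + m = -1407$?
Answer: $4153$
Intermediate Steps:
$m = -1413$ ($m = -6 - 1407 = -1413$)
$- (\left(m - 68\right) - 2672) = - (\left(-1413 - 68\right) - 2672) = - (-1481 - 2672) = \left(-1\right) \left(-4153\right) = 4153$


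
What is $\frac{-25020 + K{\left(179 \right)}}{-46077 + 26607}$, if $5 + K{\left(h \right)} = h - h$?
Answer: $\frac{455}{354} \approx 1.2853$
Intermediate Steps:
$K{\left(h \right)} = -5$ ($K{\left(h \right)} = -5 + \left(h - h\right) = -5 + 0 = -5$)
$\frac{-25020 + K{\left(179 \right)}}{-46077 + 26607} = \frac{-25020 - 5}{-46077 + 26607} = - \frac{25025}{-19470} = \left(-25025\right) \left(- \frac{1}{19470}\right) = \frac{455}{354}$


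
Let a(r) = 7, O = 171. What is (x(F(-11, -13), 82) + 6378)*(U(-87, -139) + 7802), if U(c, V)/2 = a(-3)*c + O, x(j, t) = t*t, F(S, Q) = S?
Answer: 90744452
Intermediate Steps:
x(j, t) = t**2
U(c, V) = 342 + 14*c (U(c, V) = 2*(7*c + 171) = 2*(171 + 7*c) = 342 + 14*c)
(x(F(-11, -13), 82) + 6378)*(U(-87, -139) + 7802) = (82**2 + 6378)*((342 + 14*(-87)) + 7802) = (6724 + 6378)*((342 - 1218) + 7802) = 13102*(-876 + 7802) = 13102*6926 = 90744452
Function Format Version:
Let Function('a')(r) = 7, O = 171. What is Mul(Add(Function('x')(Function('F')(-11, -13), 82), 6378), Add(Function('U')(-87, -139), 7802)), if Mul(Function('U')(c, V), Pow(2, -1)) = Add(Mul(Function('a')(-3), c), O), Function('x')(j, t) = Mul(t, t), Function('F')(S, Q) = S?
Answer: 90744452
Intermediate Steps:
Function('x')(j, t) = Pow(t, 2)
Function('U')(c, V) = Add(342, Mul(14, c)) (Function('U')(c, V) = Mul(2, Add(Mul(7, c), 171)) = Mul(2, Add(171, Mul(7, c))) = Add(342, Mul(14, c)))
Mul(Add(Function('x')(Function('F')(-11, -13), 82), 6378), Add(Function('U')(-87, -139), 7802)) = Mul(Add(Pow(82, 2), 6378), Add(Add(342, Mul(14, -87)), 7802)) = Mul(Add(6724, 6378), Add(Add(342, -1218), 7802)) = Mul(13102, Add(-876, 7802)) = Mul(13102, 6926) = 90744452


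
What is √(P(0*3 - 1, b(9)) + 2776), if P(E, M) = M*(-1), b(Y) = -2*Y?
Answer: √2794 ≈ 52.858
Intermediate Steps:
P(E, M) = -M
√(P(0*3 - 1, b(9)) + 2776) = √(-(-2)*9 + 2776) = √(-1*(-18) + 2776) = √(18 + 2776) = √2794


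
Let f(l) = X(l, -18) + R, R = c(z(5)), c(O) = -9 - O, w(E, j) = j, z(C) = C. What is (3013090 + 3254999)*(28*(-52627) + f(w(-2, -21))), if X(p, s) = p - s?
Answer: -9236486711997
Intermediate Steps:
R = -14 (R = -9 - 1*5 = -9 - 5 = -14)
f(l) = 4 + l (f(l) = (l - 1*(-18)) - 14 = (l + 18) - 14 = (18 + l) - 14 = 4 + l)
(3013090 + 3254999)*(28*(-52627) + f(w(-2, -21))) = (3013090 + 3254999)*(28*(-52627) + (4 - 21)) = 6268089*(-1473556 - 17) = 6268089*(-1473573) = -9236486711997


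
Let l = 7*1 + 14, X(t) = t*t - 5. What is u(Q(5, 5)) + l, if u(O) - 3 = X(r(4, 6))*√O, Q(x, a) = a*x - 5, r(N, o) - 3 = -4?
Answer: 24 - 8*√5 ≈ 6.1115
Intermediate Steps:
r(N, o) = -1 (r(N, o) = 3 - 4 = -1)
Q(x, a) = -5 + a*x
X(t) = -5 + t² (X(t) = t² - 5 = -5 + t²)
u(O) = 3 - 4*√O (u(O) = 3 + (-5 + (-1)²)*√O = 3 + (-5 + 1)*√O = 3 - 4*√O)
l = 21 (l = 7 + 14 = 21)
u(Q(5, 5)) + l = (3 - 4*√(-5 + 5*5)) + 21 = (3 - 4*√(-5 + 25)) + 21 = (3 - 8*√5) + 21 = 24 - 8*√5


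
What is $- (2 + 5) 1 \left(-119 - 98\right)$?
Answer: $1519$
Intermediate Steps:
$- (2 + 5) 1 \left(-119 - 98\right) = \left(-1\right) 7 \cdot 1 \left(-217\right) = \left(-7\right) 1 \left(-217\right) = \left(-7\right) \left(-217\right) = 1519$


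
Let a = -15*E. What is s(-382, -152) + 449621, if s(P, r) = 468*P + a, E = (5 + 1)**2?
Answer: 270305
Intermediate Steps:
E = 36 (E = 6**2 = 36)
a = -540 (a = -15*36 = -540)
s(P, r) = -540 + 468*P (s(P, r) = 468*P - 540 = -540 + 468*P)
s(-382, -152) + 449621 = (-540 + 468*(-382)) + 449621 = (-540 - 178776) + 449621 = -179316 + 449621 = 270305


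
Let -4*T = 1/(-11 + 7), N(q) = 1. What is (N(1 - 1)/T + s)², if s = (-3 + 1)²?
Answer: 400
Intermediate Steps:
T = 1/16 (T = -1/(4*(-11 + 7)) = -¼/(-4) = -¼*(-¼) = 1/16 ≈ 0.062500)
s = 4 (s = (-2)² = 4)
(N(1 - 1)/T + s)² = (1/(1/16) + 4)² = (1*16 + 4)² = (16 + 4)² = 20² = 400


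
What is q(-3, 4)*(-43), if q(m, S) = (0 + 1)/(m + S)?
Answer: -43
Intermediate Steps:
q(m, S) = 1/(S + m)
q(-3, 4)*(-43) = -43/(4 - 3) = -43/1 = 1*(-43) = -43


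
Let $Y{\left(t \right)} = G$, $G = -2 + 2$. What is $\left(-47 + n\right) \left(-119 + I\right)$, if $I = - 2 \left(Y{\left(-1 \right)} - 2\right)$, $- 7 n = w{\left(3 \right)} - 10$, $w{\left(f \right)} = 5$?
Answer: $\frac{37260}{7} \approx 5322.9$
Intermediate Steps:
$G = 0$
$Y{\left(t \right)} = 0$
$n = \frac{5}{7}$ ($n = - \frac{5 - 10}{7} = \left(- \frac{1}{7}\right) \left(-5\right) = \frac{5}{7} \approx 0.71429$)
$I = 4$ ($I = - 2 \left(0 - 2\right) = \left(-2\right) \left(-2\right) = 4$)
$\left(-47 + n\right) \left(-119 + I\right) = \left(-47 + \frac{5}{7}\right) \left(-119 + 4\right) = \left(- \frac{324}{7}\right) \left(-115\right) = \frac{37260}{7}$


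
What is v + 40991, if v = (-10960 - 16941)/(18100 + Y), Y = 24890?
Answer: 1762175189/42990 ≈ 40990.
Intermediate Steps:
v = -27901/42990 (v = (-10960 - 16941)/(18100 + 24890) = -27901/42990 ≈ -0.64901)
v + 40991 = -27901/42990 + 40991 = 1762175189/42990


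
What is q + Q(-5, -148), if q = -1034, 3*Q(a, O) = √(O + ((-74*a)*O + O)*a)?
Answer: -1034 + 2*√7622 ≈ -859.39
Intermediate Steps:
Q(a, O) = √(O + a*(O - 74*O*a))/3 (Q(a, O) = √(O + ((-74*a)*O + O)*a)/3 = √(O + (-74*O*a + O)*a)/3 = √(O + (O - 74*O*a)*a)/3 = √(O + a*(O - 74*O*a))/3)
q + Q(-5, -148) = -1034 + √(-148*(1 - 5 - 74*(-5)²))/3 = -1034 + √(-148*(1 - 5 - 74*25))/3 = -1034 + √(-148*(1 - 5 - 1850))/3 = -1034 + √(-148*(-1854))/3 = -1034 + √274392/3 = -1034 + (6*√7622)/3 = -1034 + 2*√7622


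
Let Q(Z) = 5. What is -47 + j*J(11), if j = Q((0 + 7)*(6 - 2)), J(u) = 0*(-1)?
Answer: -47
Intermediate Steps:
J(u) = 0
j = 5
-47 + j*J(11) = -47 + 5*0 = -47 + 0 = -47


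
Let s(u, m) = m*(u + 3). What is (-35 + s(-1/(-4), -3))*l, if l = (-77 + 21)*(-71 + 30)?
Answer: -102746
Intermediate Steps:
s(u, m) = m*(3 + u)
l = 2296 (l = -56*(-41) = 2296)
(-35 + s(-1/(-4), -3))*l = (-35 - 3*(3 - 1/(-4)))*2296 = (-35 - 3*(3 - 1*(-¼)))*2296 = (-35 - 3*(3 + ¼))*2296 = (-35 - 3*13/4)*2296 = (-35 - 39/4)*2296 = -179/4*2296 = -102746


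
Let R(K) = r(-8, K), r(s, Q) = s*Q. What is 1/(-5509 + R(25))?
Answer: -1/5709 ≈ -0.00017516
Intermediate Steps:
r(s, Q) = Q*s
R(K) = -8*K (R(K) = K*(-8) = -8*K)
1/(-5509 + R(25)) = 1/(-5509 - 8*25) = 1/(-5509 - 200) = 1/(-5709) = -1/5709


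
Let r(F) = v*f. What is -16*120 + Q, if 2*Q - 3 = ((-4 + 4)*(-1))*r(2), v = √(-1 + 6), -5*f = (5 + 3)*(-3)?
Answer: -3837/2 ≈ -1918.5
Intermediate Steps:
f = 24/5 (f = -(5 + 3)*(-3)/5 = -8*(-3)/5 = -⅕*(-24) = 24/5 ≈ 4.8000)
v = √5 ≈ 2.2361
r(F) = 24*√5/5 (r(F) = √5*(24/5) = 24*√5/5)
Q = 3/2 (Q = 3/2 + (((-4 + 4)*(-1))*(24*√5/5))/2 = 3/2 + ((0*(-1))*(24*√5/5))/2 = 3/2 + (0*(24*√5/5))/2 = 3/2 + (½)*0 = 3/2 + 0 = 3/2 ≈ 1.5000)
-16*120 + Q = -16*120 + 3/2 = -1920 + 3/2 = -3837/2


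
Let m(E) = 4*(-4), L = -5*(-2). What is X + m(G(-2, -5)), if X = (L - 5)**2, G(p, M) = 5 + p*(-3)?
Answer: 9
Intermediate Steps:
L = 10
G(p, M) = 5 - 3*p
m(E) = -16
X = 25 (X = (10 - 5)**2 = 5**2 = 25)
X + m(G(-2, -5)) = 25 - 16 = 9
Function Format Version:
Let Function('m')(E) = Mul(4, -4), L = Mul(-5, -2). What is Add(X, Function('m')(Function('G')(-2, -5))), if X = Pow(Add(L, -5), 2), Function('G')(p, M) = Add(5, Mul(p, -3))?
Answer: 9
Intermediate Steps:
L = 10
Function('G')(p, M) = Add(5, Mul(-3, p))
Function('m')(E) = -16
X = 25 (X = Pow(Add(10, -5), 2) = Pow(5, 2) = 25)
Add(X, Function('m')(Function('G')(-2, -5))) = Add(25, -16) = 9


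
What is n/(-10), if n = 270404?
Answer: -135202/5 ≈ -27040.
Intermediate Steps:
n/(-10) = 270404/(-10) = 270404*(-⅒) = -135202/5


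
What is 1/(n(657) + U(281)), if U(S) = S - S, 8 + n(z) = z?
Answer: 1/649 ≈ 0.0015408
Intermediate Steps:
n(z) = -8 + z
U(S) = 0
1/(n(657) + U(281)) = 1/((-8 + 657) + 0) = 1/(649 + 0) = 1/649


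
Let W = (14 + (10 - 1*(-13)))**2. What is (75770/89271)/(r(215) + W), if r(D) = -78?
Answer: 75770/115248861 ≈ 0.00065745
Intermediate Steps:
W = 1369 (W = (14 + (10 + 13))**2 = (14 + 23)**2 = 37**2 = 1369)
(75770/89271)/(r(215) + W) = (75770/89271)/(-78 + 1369) = (75770*(1/89271))/1291 = (75770/89271)*(1/1291) = 75770/115248861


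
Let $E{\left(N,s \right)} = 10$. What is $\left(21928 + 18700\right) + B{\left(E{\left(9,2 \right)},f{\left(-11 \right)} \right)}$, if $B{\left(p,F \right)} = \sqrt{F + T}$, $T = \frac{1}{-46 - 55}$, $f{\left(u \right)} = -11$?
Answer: $40628 + \frac{2 i \sqrt{28078}}{101} \approx 40628.0 + 3.3181 i$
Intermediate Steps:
$T = - \frac{1}{101}$ ($T = \frac{1}{-46 - 55} = \frac{1}{-101} = - \frac{1}{101} \approx -0.009901$)
$B{\left(p,F \right)} = \sqrt{- \frac{1}{101} + F}$ ($B{\left(p,F \right)} = \sqrt{F - \frac{1}{101}} = \sqrt{- \frac{1}{101} + F}$)
$\left(21928 + 18700\right) + B{\left(E{\left(9,2 \right)},f{\left(-11 \right)} \right)} = \left(21928 + 18700\right) + \frac{\sqrt{-101 + 10201 \left(-11\right)}}{101} = 40628 + \frac{\sqrt{-101 - 112211}}{101} = 40628 + \frac{\sqrt{-112312}}{101} = 40628 + \frac{2 i \sqrt{28078}}{101}$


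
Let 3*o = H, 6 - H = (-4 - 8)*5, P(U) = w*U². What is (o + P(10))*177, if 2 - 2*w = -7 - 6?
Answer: 136644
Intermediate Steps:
w = 15/2 (w = 1 - (-7 - 6)/2 = 1 - ½*(-13) = 1 + 13/2 = 15/2 ≈ 7.5000)
P(U) = 15*U²/2
H = 66 (H = 6 - (-4 - 8)*5 = 6 - (-12)*5 = 6 - 1*(-60) = 6 + 60 = 66)
o = 22 (o = (⅓)*66 = 22)
(o + P(10))*177 = (22 + (15/2)*10²)*177 = (22 + (15/2)*100)*177 = (22 + 750)*177 = 772*177 = 136644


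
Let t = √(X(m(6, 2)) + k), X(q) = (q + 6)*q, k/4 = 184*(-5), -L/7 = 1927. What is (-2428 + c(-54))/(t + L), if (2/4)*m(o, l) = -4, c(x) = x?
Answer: 33479698/181956785 + 9928*I*√229/181956785 ≈ 0.184 + 0.00082568*I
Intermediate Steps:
L = -13489 (L = -7*1927 = -13489)
m(o, l) = -8 (m(o, l) = 2*(-4) = -8)
k = -3680 (k = 4*(184*(-5)) = 4*(-920) = -3680)
X(q) = q*(6 + q) (X(q) = (6 + q)*q = q*(6 + q))
t = 4*I*√229 (t = √(-8*(6 - 8) - 3680) = √(-8*(-2) - 3680) = √(16 - 3680) = √(-3664) = 4*I*√229 ≈ 60.531*I)
(-2428 + c(-54))/(t + L) = (-2428 - 54)/(4*I*√229 - 13489) = -2482/(-13489 + 4*I*√229)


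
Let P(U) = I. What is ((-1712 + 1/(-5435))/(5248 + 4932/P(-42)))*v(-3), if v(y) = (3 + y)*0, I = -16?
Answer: 0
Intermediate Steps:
P(U) = -16
v(y) = 0
((-1712 + 1/(-5435))/(5248 + 4932/P(-42)))*v(-3) = ((-1712 + 1/(-5435))/(5248 + 4932/(-16)))*0 = ((-1712 - 1/5435)/(5248 + 4932*(-1/16)))*0 = -9304721/(5435*(5248 - 1233/4))*0 = -9304721/(5435*19759/4)*0 = -9304721/5435*4/19759*0 = -37218884/107390165*0 = 0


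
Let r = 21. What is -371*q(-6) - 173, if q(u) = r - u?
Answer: -10190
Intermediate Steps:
q(u) = 21 - u
-371*q(-6) - 173 = -371*(21 - 1*(-6)) - 173 = -371*(21 + 6) - 173 = -371*27 - 173 = -10017 - 173 = -10190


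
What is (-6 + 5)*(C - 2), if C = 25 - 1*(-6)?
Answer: -29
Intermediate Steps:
C = 31 (C = 25 + 6 = 31)
(-6 + 5)*(C - 2) = (-6 + 5)*(31 - 2) = -1*29 = -29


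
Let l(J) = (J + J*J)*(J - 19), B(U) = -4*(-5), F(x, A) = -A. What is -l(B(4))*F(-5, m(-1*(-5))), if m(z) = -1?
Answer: -420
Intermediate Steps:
B(U) = 20
l(J) = (-19 + J)*(J + J**2) (l(J) = (J + J**2)*(-19 + J) = (-19 + J)*(J + J**2))
-l(B(4))*F(-5, m(-1*(-5))) = -20*(-19 + 20**2 - 18*20)*(-1*(-1)) = -20*(-19 + 400 - 360) = -20*21 = -420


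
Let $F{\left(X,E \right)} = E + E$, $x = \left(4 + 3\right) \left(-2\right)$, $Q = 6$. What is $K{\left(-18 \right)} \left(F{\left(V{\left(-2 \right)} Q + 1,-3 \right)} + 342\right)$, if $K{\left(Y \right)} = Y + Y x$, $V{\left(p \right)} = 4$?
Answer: $78624$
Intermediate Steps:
$x = -14$ ($x = 7 \left(-2\right) = -14$)
$F{\left(X,E \right)} = 2 E$
$K{\left(Y \right)} = - 13 Y$ ($K{\left(Y \right)} = Y + Y \left(-14\right) = Y - 14 Y = - 13 Y$)
$K{\left(-18 \right)} \left(F{\left(V{\left(-2 \right)} Q + 1,-3 \right)} + 342\right) = \left(-13\right) \left(-18\right) \left(2 \left(-3\right) + 342\right) = 234 \left(-6 + 342\right) = 234 \cdot 336 = 78624$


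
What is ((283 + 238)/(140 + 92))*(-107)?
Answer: -55747/232 ≈ -240.29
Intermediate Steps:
((283 + 238)/(140 + 92))*(-107) = (521/232)*(-107) = -55747/232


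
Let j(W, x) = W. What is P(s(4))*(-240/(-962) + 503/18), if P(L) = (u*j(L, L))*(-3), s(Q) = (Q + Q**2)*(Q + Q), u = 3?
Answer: -19528240/481 ≈ -40599.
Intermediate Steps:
s(Q) = 2*Q*(Q + Q**2) (s(Q) = (Q + Q**2)*(2*Q) = 2*Q*(Q + Q**2))
P(L) = -9*L (P(L) = (3*L)*(-3) = -9*L)
P(s(4))*(-240/(-962) + 503/18) = (-18*4**2*(1 + 4))*(-240/(-962) + 503/18) = (-18*16*5)*(-240*(-1/962) + 503*(1/18)) = (-9*160)*(120/481 + 503/18) = -1440*244103/8658 = -19528240/481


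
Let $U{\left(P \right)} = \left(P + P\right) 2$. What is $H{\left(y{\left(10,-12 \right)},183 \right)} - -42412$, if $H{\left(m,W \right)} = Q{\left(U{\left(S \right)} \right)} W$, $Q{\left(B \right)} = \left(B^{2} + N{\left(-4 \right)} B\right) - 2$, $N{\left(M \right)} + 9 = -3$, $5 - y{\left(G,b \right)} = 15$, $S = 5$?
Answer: $71326$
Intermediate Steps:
$y{\left(G,b \right)} = -10$ ($y{\left(G,b \right)} = 5 - 15 = -10$)
$U{\left(P \right)} = 4 P$ ($U{\left(P \right)} = 2 P 2 = 4 P$)
$N{\left(M \right)} = -12$ ($N{\left(M \right)} = -9 - 3 = -12$)
$Q{\left(B \right)} = -2 + B^{2} - 12 B$ ($Q{\left(B \right)} = \left(B^{2} - 12 B\right) - 2 = -2 + B^{2} - 12 B$)
$H{\left(m,W \right)} = 158 W$ ($H{\left(m,W \right)} = \left(-2 + \left(4 \cdot 5\right)^{2} - 12 \cdot 4 \cdot 5\right) W = \left(-2 + 20^{2} - 240\right) W = \left(-2 + 400 - 240\right) W = 158 W$)
$H{\left(y{\left(10,-12 \right)},183 \right)} - -42412 = 158 \cdot 183 - -42412 = 28914 + 42412 = 71326$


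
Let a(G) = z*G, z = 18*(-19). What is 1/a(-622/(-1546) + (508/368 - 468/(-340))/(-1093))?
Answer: -3303515990/451702100763 ≈ -0.0073135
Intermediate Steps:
z = -342
a(G) = -342*G
1/a(-622/(-1546) + (508/368 - 468/(-340))/(-1093)) = 1/(-342*(-622/(-1546) + (508/368 - 468/(-340))/(-1093))) = 1/(-342*(-622*(-1/1546) + (508*(1/368) - 468*(-1/340))*(-1/1093))) = 1/(-342*(311/773 + (127/92 + 117/85)*(-1/1093))) = 1/(-342*(311/773 + (21559/7820)*(-1/1093))) = 1/(-342*(311/773 - 21559/8547260)) = 1/(-342*2641532753/6607031980) = 1/(-451702100763/3303515990) = -3303515990/451702100763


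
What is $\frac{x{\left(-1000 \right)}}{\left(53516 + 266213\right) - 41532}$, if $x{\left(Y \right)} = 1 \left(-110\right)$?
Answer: $- \frac{110}{278197} \approx -0.0003954$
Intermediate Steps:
$x{\left(Y \right)} = -110$
$\frac{x{\left(-1000 \right)}}{\left(53516 + 266213\right) - 41532} = - \frac{110}{\left(53516 + 266213\right) - 41532} = - \frac{110}{319729 - 41532} = - \frac{110}{278197}$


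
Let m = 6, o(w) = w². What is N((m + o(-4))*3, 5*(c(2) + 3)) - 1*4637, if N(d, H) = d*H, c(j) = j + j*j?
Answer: -1667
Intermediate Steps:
c(j) = j + j²
N(d, H) = H*d
N((m + o(-4))*3, 5*(c(2) + 3)) - 1*4637 = (5*(2*(1 + 2) + 3))*((6 + (-4)²)*3) - 1*4637 = (5*(2*3 + 3))*((6 + 16)*3) - 4637 = (5*(6 + 3))*(22*3) - 4637 = (5*9)*66 - 4637 = 45*66 - 4637 = 2970 - 4637 = -1667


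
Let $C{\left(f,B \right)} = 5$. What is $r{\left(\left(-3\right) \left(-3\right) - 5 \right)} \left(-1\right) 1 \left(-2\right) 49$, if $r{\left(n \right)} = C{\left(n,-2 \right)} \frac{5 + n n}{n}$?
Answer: $\frac{5145}{2} \approx 2572.5$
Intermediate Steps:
$r{\left(n \right)} = \frac{5 \left(5 + n^{2}\right)}{n}$ ($r{\left(n \right)} = 5 \frac{5 + n n}{n} = 5 \frac{5 + n^{2}}{n} = \frac{5 \left(5 + n^{2}\right)}{n}$)
$r{\left(\left(-3\right) \left(-3\right) - 5 \right)} \left(-1\right) 1 \left(-2\right) 49 = \left(5 \left(\left(-3\right) \left(-3\right) - 5\right) + \frac{25}{\left(-3\right) \left(-3\right) - 5}\right) \left(-1\right) 1 \left(-2\right) 49 = \left(5 \left(9 - 5\right) + \frac{25}{9 - 5}\right) \left(\left(-1\right) \left(-2\right)\right) 49 = \left(5 \cdot 4 + \frac{25}{4}\right) 2 \cdot 49 = \left(20 + 25 \cdot \frac{1}{4}\right) 2 \cdot 49 = \left(20 + \frac{25}{4}\right) 2 \cdot 49 = \frac{105}{4} \cdot 2 \cdot 49 = \frac{105}{2} \cdot 49 = \frac{5145}{2}$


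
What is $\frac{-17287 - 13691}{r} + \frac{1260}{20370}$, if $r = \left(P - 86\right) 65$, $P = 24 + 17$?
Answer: $\frac{335824}{31525} \approx 10.653$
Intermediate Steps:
$P = 41$
$r = -2925$ ($r = \left(41 - 86\right) 65 = \left(-45\right) 65 = -2925$)
$\frac{-17287 - 13691}{r} + \frac{1260}{20370} = \frac{-17287 - 13691}{-2925} + \frac{1260}{20370} = \left(-17287 - 13691\right) \left(- \frac{1}{2925}\right) + 1260 \cdot \frac{1}{20370} = \left(-30978\right) \left(- \frac{1}{2925}\right) + \frac{6}{97} = \frac{3442}{325} + \frac{6}{97} = \frac{335824}{31525}$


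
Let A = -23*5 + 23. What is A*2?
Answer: -184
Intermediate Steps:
A = -92 (A = -115 + 23 = -92)
A*2 = -92*2 = -184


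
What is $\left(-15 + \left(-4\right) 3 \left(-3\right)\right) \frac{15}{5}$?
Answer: $63$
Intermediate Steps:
$\left(-15 + \left(-4\right) 3 \left(-3\right)\right) \frac{15}{5} = \left(-15 - -36\right) 15 \cdot \frac{1}{5} = \left(-15 + 36\right) 3 = 21 \cdot 3 = 63$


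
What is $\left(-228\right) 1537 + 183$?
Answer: $-350253$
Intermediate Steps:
$\left(-228\right) 1537 + 183 = -350436 + 183 = -350253$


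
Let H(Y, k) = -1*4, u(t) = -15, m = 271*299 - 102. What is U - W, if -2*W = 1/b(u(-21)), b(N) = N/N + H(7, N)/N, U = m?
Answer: 3075241/38 ≈ 80927.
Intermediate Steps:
m = 80927 (m = 81029 - 102 = 80927)
H(Y, k) = -4
U = 80927
b(N) = 1 - 4/N (b(N) = N/N - 4/N = 1 - 4/N)
W = -15/38 (W = -(-15/(-4 - 15))/2 = -1/(2*((-1/15*(-19)))) = -1/(2*19/15) = -½*15/19 = -15/38 ≈ -0.39474)
U - W = 80927 - 1*(-15/38) = 80927 + 15/38 = 3075241/38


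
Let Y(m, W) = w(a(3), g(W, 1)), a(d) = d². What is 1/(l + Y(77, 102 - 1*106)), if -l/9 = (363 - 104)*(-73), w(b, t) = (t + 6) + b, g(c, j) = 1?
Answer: 1/170179 ≈ 5.8762e-6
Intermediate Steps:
w(b, t) = 6 + b + t (w(b, t) = (6 + t) + b = 6 + b + t)
l = 170163 (l = -9*(363 - 104)*(-73) = -2331*(-73) = -9*(-18907) = 170163)
Y(m, W) = 16 (Y(m, W) = 6 + 3² + 1 = 6 + 9 + 1 = 16)
1/(l + Y(77, 102 - 1*106)) = 1/(170163 + 16) = 1/170179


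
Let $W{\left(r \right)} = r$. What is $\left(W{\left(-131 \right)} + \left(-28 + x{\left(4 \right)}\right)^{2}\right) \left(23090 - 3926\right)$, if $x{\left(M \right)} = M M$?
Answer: $249132$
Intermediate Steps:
$x{\left(M \right)} = M^{2}$
$\left(W{\left(-131 \right)} + \left(-28 + x{\left(4 \right)}\right)^{2}\right) \left(23090 - 3926\right) = \left(-131 + \left(-28 + 4^{2}\right)^{2}\right) \left(23090 - 3926\right) = \left(-131 + \left(-28 + 16\right)^{2}\right) 19164 = \left(-131 + \left(-12\right)^{2}\right) 19164 = \left(-131 + 144\right) 19164 = 13 \cdot 19164 = 249132$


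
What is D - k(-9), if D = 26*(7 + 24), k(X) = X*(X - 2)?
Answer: 707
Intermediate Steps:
k(X) = X*(-2 + X)
D = 806 (D = 26*31 = 806)
D - k(-9) = 806 - (-9)*(-2 - 9) = 806 - (-9)*(-11) = 806 - 1*99 = 806 - 99 = 707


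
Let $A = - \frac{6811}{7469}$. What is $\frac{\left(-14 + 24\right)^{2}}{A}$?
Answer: $- \frac{106700}{973} \approx -109.66$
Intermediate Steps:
$A = - \frac{973}{1067}$ ($A = \left(-6811\right) \frac{1}{7469} = - \frac{973}{1067} \approx -0.9119$)
$\frac{\left(-14 + 24\right)^{2}}{A} = \frac{\left(-14 + 24\right)^{2}}{- \frac{973}{1067}} = 10^{2} \left(- \frac{1067}{973}\right) = 100 \left(- \frac{1067}{973}\right) = - \frac{106700}{973}$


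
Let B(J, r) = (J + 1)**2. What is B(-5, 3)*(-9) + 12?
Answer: -132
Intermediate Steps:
B(J, r) = (1 + J)**2
B(-5, 3)*(-9) + 12 = (1 - 5)**2*(-9) + 12 = (-4)**2*(-9) + 12 = 16*(-9) + 12 = -144 + 12 = -132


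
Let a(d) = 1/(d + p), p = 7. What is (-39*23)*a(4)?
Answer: -897/11 ≈ -81.545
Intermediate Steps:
a(d) = 1/(7 + d) (a(d) = 1/(d + 7) = 1/(7 + d))
(-39*23)*a(4) = (-39*23)/(7 + 4) = -897/11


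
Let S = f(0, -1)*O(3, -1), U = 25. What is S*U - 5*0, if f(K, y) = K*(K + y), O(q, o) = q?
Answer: 0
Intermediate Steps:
S = 0 (S = (0*(0 - 1))*3 = (0*(-1))*3 = 0*3 = 0)
S*U - 5*0 = 0*25 - 5*0 = 0 + 0 = 0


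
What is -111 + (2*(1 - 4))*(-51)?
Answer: 195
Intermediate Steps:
-111 + (2*(1 - 4))*(-51) = -111 + (2*(-3))*(-51) = -111 - 6*(-51) = -111 + 306 = 195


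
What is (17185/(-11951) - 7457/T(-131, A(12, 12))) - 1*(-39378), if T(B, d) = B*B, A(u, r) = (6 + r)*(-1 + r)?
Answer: 8075693738566/205091111 ≈ 39376.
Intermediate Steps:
A(u, r) = (-1 + r)*(6 + r)
T(B, d) = B²
(17185/(-11951) - 7457/T(-131, A(12, 12))) - 1*(-39378) = (17185/(-11951) - 7457/((-131)²)) - 1*(-39378) = (17185*(-1/11951) - 7457/17161) + 39378 = (-17185/11951 - 7457*1/17161) + 39378 = (-17185/11951 - 7457/17161) + 39378 = -384030392/205091111 + 39378 = 8075693738566/205091111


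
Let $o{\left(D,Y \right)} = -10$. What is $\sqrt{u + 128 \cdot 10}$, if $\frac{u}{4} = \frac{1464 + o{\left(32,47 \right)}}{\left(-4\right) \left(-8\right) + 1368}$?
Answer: $\frac{\sqrt{1573089}}{35} \approx 35.835$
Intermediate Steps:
$u = \frac{727}{175}$ ($u = 4 \frac{1464 - 10}{\left(-4\right) \left(-8\right) + 1368} = 4 \frac{1454}{32 + 1368} = 4 \cdot \frac{1454}{1400} = 4 \cdot 1454 \cdot \frac{1}{1400} = 4 \cdot \frac{727}{700} = \frac{727}{175} \approx 4.1543$)
$\sqrt{u + 128 \cdot 10} = \sqrt{\frac{727}{175} + 128 \cdot 10} = \sqrt{\frac{727}{175} + 1280} = \sqrt{\frac{224727}{175}} = \frac{\sqrt{1573089}}{35}$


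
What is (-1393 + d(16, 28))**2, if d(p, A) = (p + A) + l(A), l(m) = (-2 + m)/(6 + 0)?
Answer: 16273156/9 ≈ 1.8081e+6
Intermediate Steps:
l(m) = -1/3 + m/6 (l(m) = (-2 + m)/6 = (-2 + m)*(1/6) = -1/3 + m/6)
d(p, A) = -1/3 + p + 7*A/6 (d(p, A) = (p + A) + (-1/3 + A/6) = (A + p) + (-1/3 + A/6) = -1/3 + p + 7*A/6)
(-1393 + d(16, 28))**2 = (-1393 + (-1/3 + 16 + (7/6)*28))**2 = (-1393 + (-1/3 + 16 + 98/3))**2 = (-1393 + 145/3)**2 = (-4034/3)**2 = 16273156/9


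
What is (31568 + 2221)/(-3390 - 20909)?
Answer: -33789/24299 ≈ -1.3906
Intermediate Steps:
(31568 + 2221)/(-3390 - 20909) = 33789/(-24299) = 33789*(-1/24299) = -33789/24299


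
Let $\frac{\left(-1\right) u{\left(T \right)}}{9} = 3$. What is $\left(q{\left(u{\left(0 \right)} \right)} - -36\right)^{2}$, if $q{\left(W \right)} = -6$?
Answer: $900$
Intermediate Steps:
$u{\left(T \right)} = -27$ ($u{\left(T \right)} = \left(-9\right) 3 = -27$)
$\left(q{\left(u{\left(0 \right)} \right)} - -36\right)^{2} = \left(-6 - -36\right)^{2} = \left(-6 + 36\right)^{2} = 30^{2} = 900$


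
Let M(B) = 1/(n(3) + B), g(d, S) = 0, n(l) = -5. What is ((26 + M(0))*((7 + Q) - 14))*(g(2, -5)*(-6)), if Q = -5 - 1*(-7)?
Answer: 0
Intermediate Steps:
Q = 2 (Q = -5 + 7 = 2)
M(B) = 1/(-5 + B)
((26 + M(0))*((7 + Q) - 14))*(g(2, -5)*(-6)) = ((26 + 1/(-5 + 0))*((7 + 2) - 14))*(0*(-6)) = ((26 + 1/(-5))*(9 - 14))*0 = ((26 - 1/5)*(-5))*0 = ((129/5)*(-5))*0 = -129*0 = 0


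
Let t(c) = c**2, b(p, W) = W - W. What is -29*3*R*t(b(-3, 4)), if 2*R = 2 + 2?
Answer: 0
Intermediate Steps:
b(p, W) = 0
R = 2 (R = (2 + 2)/2 = (1/2)*4 = 2)
-29*3*R*t(b(-3, 4)) = -29*3*2*0**2 = -174*0 = -29*0 = 0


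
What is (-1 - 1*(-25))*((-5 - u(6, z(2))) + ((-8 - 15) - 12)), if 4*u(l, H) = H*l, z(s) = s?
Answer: -1032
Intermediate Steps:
u(l, H) = H*l/4 (u(l, H) = (H*l)/4 = H*l/4)
(-1 - 1*(-25))*((-5 - u(6, z(2))) + ((-8 - 15) - 12)) = (-1 - 1*(-25))*((-5 - 2*6/4) + ((-8 - 15) - 12)) = (-1 + 25)*((-5 - 1*3) + (-23 - 12)) = 24*((-5 - 3) - 35) = 24*(-8 - 35) = 24*(-43) = -1032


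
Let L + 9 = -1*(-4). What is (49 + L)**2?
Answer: 1936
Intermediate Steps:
L = -5 (L = -9 - 1*(-4) = -9 + 4 = -5)
(49 + L)**2 = (49 - 5)**2 = 44**2 = 1936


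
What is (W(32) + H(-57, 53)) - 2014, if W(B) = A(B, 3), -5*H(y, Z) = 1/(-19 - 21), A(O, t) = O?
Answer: -396399/200 ≈ -1982.0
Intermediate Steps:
H(y, Z) = 1/200 (H(y, Z) = -1/(5*(-19 - 21)) = -1/5/(-40) = -1/5*(-1/40) = 1/200)
W(B) = B
(W(32) + H(-57, 53)) - 2014 = (32 + 1/200) - 2014 = 6401/200 - 2014 = -396399/200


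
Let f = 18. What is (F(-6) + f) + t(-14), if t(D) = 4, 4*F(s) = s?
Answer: 41/2 ≈ 20.500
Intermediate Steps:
F(s) = s/4
(F(-6) + f) + t(-14) = ((¼)*(-6) + 18) + 4 = (-3/2 + 18) + 4 = 33/2 + 4 = 41/2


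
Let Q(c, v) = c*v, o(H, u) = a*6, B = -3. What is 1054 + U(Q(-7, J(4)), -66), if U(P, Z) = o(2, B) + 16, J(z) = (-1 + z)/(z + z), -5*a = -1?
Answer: 5356/5 ≈ 1071.2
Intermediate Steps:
a = ⅕ (a = -⅕*(-1) = ⅕ ≈ 0.20000)
o(H, u) = 6/5 (o(H, u) = (⅕)*6 = 6/5)
J(z) = (-1 + z)/(2*z) (J(z) = (-1 + z)/((2*z)) = (-1 + z)*(1/(2*z)) = (-1 + z)/(2*z))
U(P, Z) = 86/5 (U(P, Z) = 6/5 + 16 = 86/5)
1054 + U(Q(-7, J(4)), -66) = 1054 + 86/5 = 5356/5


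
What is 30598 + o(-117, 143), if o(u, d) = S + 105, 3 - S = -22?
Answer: 30728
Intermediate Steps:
S = 25 (S = 3 - 1*(-22) = 3 + 22 = 25)
o(u, d) = 130 (o(u, d) = 25 + 105 = 130)
30598 + o(-117, 143) = 30598 + 130 = 30728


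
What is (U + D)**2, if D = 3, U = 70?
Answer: 5329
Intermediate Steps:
(U + D)**2 = (70 + 3)**2 = 73**2 = 5329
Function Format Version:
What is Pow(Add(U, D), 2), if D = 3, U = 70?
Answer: 5329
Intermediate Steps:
Pow(Add(U, D), 2) = Pow(Add(70, 3), 2) = Pow(73, 2) = 5329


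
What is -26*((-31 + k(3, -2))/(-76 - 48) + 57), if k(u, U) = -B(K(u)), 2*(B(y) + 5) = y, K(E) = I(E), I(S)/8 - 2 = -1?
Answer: -46137/31 ≈ -1488.3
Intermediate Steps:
I(S) = 8 (I(S) = 16 + 8*(-1) = 16 - 8 = 8)
K(E) = 8
B(y) = -5 + y/2
k(u, U) = 1 (k(u, U) = -(-5 + (½)*8) = -(-5 + 4) = -1*(-1) = 1)
-26*((-31 + k(3, -2))/(-76 - 48) + 57) = -26*((-31 + 1)/(-76 - 48) + 57) = -26*(-30/(-124) + 57) = -26*(-30*(-1/124) + 57) = -26*(15/62 + 57) = -26*3549/62 = -46137/31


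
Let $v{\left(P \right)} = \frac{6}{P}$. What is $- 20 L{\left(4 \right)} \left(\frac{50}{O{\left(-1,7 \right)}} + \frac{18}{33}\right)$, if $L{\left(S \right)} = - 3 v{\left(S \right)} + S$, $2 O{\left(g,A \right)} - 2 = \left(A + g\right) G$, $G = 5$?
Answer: $\frac{1615}{44} \approx 36.705$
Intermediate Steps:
$O{\left(g,A \right)} = 1 + \frac{5 A}{2} + \frac{5 g}{2}$ ($O{\left(g,A \right)} = 1 + \frac{\left(A + g\right) 5}{2} = 1 + \frac{5 A + 5 g}{2} = 1 + \left(\frac{5 A}{2} + \frac{5 g}{2}\right) = 1 + \frac{5 A}{2} + \frac{5 g}{2}$)
$L{\left(S \right)} = S - \frac{18}{S}$ ($L{\left(S \right)} = - 3 \frac{6}{S} + S = - \frac{18}{S} + S = S - \frac{18}{S}$)
$- 20 L{\left(4 \right)} \left(\frac{50}{O{\left(-1,7 \right)}} + \frac{18}{33}\right) = - 20 \left(4 - \frac{18}{4}\right) \left(\frac{50}{1 + \frac{5}{2} \cdot 7 + \frac{5}{2} \left(-1\right)} + \frac{18}{33}\right) = - 20 \left(4 - \frac{9}{2}\right) \left(\frac{50}{1 + \frac{35}{2} - \frac{5}{2}} + 18 \cdot \frac{1}{33}\right) = - 20 \left(4 - \frac{9}{2}\right) \left(\frac{50}{16} + \frac{6}{11}\right) = \left(-20\right) \left(- \frac{1}{2}\right) \left(50 \cdot \frac{1}{16} + \frac{6}{11}\right) = 10 \left(\frac{25}{8} + \frac{6}{11}\right) = 10 \cdot \frac{323}{88} = \frac{1615}{44}$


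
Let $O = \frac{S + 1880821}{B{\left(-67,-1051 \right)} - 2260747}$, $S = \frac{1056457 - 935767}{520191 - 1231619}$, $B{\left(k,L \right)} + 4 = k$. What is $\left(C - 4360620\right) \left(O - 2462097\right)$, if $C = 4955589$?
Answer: $- \frac{392685576293268760603439}{268068204684} \approx -1.4649 \cdot 10^{12}$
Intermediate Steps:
$B{\left(k,L \right)} = -4 + k$
$S = - \frac{60345}{355714}$ ($S = \frac{120690}{-711428} = 120690 \left(- \frac{1}{711428}\right) = - \frac{60345}{355714} \approx -0.16964$)
$O = - \frac{669034300849}{804204614052}$ ($O = \frac{- \frac{60345}{355714} + 1880821}{\left(-4 - 67\right) - 2260747} = \frac{669034300849}{355714 \left(-71 - 2260747\right)} = \frac{669034300849}{355714 \left(-2260818\right)} = \frac{669034300849}{355714} \left(- \frac{1}{2260818}\right) = - \frac{669034300849}{804204614052} \approx -0.83192$)
$\left(C - 4360620\right) \left(O - 2462097\right) = \left(4955589 - 4360620\right) \left(- \frac{669034300849}{804204614052} - 2462097\right) = 594969 \left(- \frac{669034300849}{804204614052} - 2462097\right) = 594969 \left(- \frac{1980030436677887893}{804204614052}\right) = - \frac{392685576293268760603439}{268068204684}$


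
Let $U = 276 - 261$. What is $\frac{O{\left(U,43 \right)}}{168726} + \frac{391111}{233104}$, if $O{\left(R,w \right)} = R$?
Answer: $\frac{10999015191}{6555117584} \approx 1.6779$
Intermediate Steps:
$U = 15$ ($U = 276 - 261 = 15$)
$\frac{O{\left(U,43 \right)}}{168726} + \frac{391111}{233104} = \frac{15}{168726} + \frac{391111}{233104} = 15 \cdot \frac{1}{168726} + 391111 \cdot \frac{1}{233104} = \frac{5}{56242} + \frac{391111}{233104} = \frac{10999015191}{6555117584}$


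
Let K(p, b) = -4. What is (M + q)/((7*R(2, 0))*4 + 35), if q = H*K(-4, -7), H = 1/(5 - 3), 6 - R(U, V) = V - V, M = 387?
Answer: 55/29 ≈ 1.8966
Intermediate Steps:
R(U, V) = 6 (R(U, V) = 6 - (V - V) = 6 - 1*0 = 6 + 0 = 6)
H = ½ (H = 1/2 = ½ ≈ 0.50000)
q = -2 (q = (½)*(-4) = -2)
(M + q)/((7*R(2, 0))*4 + 35) = (387 - 2)/((7*6)*4 + 35) = 385/(42*4 + 35) = 385/(168 + 35) = 385/203 = 385*(1/203) = 55/29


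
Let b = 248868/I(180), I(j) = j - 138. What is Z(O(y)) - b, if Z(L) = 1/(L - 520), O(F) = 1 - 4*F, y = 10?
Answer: -23186209/3913 ≈ -5925.4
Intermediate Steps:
I(j) = -138 + j
b = 41478/7 (b = 248868/(-138 + 180) = 248868/42 = 248868*(1/42) = 41478/7 ≈ 5925.4)
Z(L) = 1/(-520 + L)
Z(O(y)) - b = 1/(-520 + (1 - 4*10)) - 1*41478/7 = 1/(-520 + (1 - 40)) - 41478/7 = 1/(-520 - 39) - 41478/7 = 1/(-559) - 41478/7 = -1/559 - 41478/7 = -23186209/3913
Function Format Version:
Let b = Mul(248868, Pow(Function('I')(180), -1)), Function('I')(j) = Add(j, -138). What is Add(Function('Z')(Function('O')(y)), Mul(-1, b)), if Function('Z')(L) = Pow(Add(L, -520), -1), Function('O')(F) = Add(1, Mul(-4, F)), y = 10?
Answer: Rational(-23186209, 3913) ≈ -5925.4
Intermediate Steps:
Function('I')(j) = Add(-138, j)
b = Rational(41478, 7) (b = Mul(248868, Pow(Add(-138, 180), -1)) = Mul(248868, Pow(42, -1)) = Mul(248868, Rational(1, 42)) = Rational(41478, 7) ≈ 5925.4)
Function('Z')(L) = Pow(Add(-520, L), -1)
Add(Function('Z')(Function('O')(y)), Mul(-1, b)) = Add(Pow(Add(-520, Add(1, Mul(-4, 10))), -1), Mul(-1, Rational(41478, 7))) = Add(Pow(Add(-520, Add(1, -40)), -1), Rational(-41478, 7)) = Add(Pow(Add(-520, -39), -1), Rational(-41478, 7)) = Add(Pow(-559, -1), Rational(-41478, 7)) = Add(Rational(-1, 559), Rational(-41478, 7)) = Rational(-23186209, 3913)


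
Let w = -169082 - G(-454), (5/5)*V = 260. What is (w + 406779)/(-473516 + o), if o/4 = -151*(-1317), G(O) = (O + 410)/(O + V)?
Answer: 23056587/31229344 ≈ 0.73830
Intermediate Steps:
V = 260
G(O) = (410 + O)/(260 + O) (G(O) = (O + 410)/(O + 260) = (410 + O)/(260 + O))
o = 795468 (o = 4*(-151*(-1317)) = 4*198867 = 795468)
w = -16400976/97 (w = -169082 - (410 - 454)/(260 - 454) = -169082 - (-44)/(-194) = -169082 - (-1)*(-44)/194 = -169082 - 1*22/97 = -169082 - 22/97 = -16400976/97 ≈ -1.6908e+5)
(w + 406779)/(-473516 + o) = (-16400976/97 + 406779)/(-473516 + 795468) = (23056587/97)/321952 = (23056587/97)*(1/321952) = 23056587/31229344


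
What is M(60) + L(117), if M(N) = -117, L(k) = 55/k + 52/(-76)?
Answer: -260567/2223 ≈ -117.21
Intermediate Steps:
L(k) = -13/19 + 55/k (L(k) = 55/k + 52*(-1/76) = 55/k - 13/19 = -13/19 + 55/k)
M(60) + L(117) = -117 + (-13/19 + 55/117) = -117 - 476/2223 = -260567/2223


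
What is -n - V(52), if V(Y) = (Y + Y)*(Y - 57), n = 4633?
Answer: -4113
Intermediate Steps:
V(Y) = 2*Y*(-57 + Y) (V(Y) = (2*Y)*(-57 + Y) = 2*Y*(-57 + Y))
-n - V(52) = -1*4633 - 2*52*(-57 + 52) = -4633 - 2*52*(-5) = -4633 - 1*(-520) = -4633 + 520 = -4113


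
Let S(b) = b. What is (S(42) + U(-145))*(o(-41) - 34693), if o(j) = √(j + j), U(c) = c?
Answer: 3573379 - 103*I*√82 ≈ 3.5734e+6 - 932.71*I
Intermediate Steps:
o(j) = √2*√j (o(j) = √(2*j) = √2*√j)
(S(42) + U(-145))*(o(-41) - 34693) = (42 - 145)*(√2*√(-41) - 34693) = -103*(√2*(I*√41) - 34693) = -103*(I*√82 - 34693) = -103*(-34693 + I*√82) = 3573379 - 103*I*√82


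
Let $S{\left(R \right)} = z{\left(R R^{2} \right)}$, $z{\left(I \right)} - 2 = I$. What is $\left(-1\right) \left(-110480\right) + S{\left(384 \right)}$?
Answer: $56733586$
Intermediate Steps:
$z{\left(I \right)} = 2 + I$
$S{\left(R \right)} = 2 + R^{3}$ ($S{\left(R \right)} = 2 + R R^{2} = 2 + R^{3}$)
$\left(-1\right) \left(-110480\right) + S{\left(384 \right)} = \left(-1\right) \left(-110480\right) + \left(2 + 384^{3}\right) = 110480 + \left(2 + 56623104\right) = 110480 + 56623106 = 56733586$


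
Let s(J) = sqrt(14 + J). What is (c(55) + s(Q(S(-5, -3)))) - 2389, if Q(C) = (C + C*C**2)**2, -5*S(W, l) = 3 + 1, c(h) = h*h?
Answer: 636 + 3*sqrt(27294)/125 ≈ 639.96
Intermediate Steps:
c(h) = h**2
S(W, l) = -4/5 (S(W, l) = -(3 + 1)/5 = -1/5*4 = -4/5)
Q(C) = (C + C**3)**2
(c(55) + s(Q(S(-5, -3)))) - 2389 = (55**2 + sqrt(14 + (-4/5)**2*(1 + (-4/5)**2)**2)) - 2389 = (3025 + sqrt(14 + 16*(1 + 16/25)**2/25)) - 2389 = (3025 + sqrt(14 + 16*(41/25)**2/25)) - 2389 = (3025 + sqrt(14 + (16/25)*(1681/625))) - 2389 = (3025 + sqrt(14 + 26896/15625)) - 2389 = (3025 + sqrt(245646/15625)) - 2389 = (3025 + 3*sqrt(27294)/125) - 2389 = 636 + 3*sqrt(27294)/125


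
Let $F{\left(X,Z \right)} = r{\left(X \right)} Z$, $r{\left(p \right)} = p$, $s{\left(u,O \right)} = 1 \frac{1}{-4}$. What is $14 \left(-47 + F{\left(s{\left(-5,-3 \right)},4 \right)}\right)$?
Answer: $-672$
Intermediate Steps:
$s{\left(u,O \right)} = - \frac{1}{4}$ ($s{\left(u,O \right)} = 1 \left(- \frac{1}{4}\right) = - \frac{1}{4}$)
$F{\left(X,Z \right)} = X Z$
$14 \left(-47 + F{\left(s{\left(-5,-3 \right)},4 \right)}\right) = 14 \left(-47 - 1\right) = 14 \left(-48\right) = -672$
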